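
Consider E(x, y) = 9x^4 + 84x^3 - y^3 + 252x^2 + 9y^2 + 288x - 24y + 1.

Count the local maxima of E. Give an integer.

E separates as a function of x plus a function of y, so ∇E=0 decouples.
∂E/∂x = 36(x + 1)(x + 2)(x + 4) = 0 at x ∈ {-4, -2, -1}; ∂E/∂y = -3(y - 4)(y - 2) = 0 at y ∈ {2, 4}.
The Hessian is diagonal: diag(E_xx, E_yy). Second derivatives: E_xx(-4)=216, E_xx(-2)=-72, E_xx(-1)=108; E_yy(2)=6, E_yy(4)=-6.
Local maxima occur where both diagonal entries negative: (-2, 4). Count: 1.

1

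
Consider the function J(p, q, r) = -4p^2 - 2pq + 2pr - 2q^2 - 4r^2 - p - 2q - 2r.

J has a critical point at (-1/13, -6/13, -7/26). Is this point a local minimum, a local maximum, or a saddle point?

local maximum

The Hessian is constant: H = [[-8, -2, 2], [-2, -4, 0], [2, 0, -8]].
Leading principal minors: Δ₁ = -8, Δ₂ = 28, Δ₃ = -208.
The minors alternate sign starting negative (−, +, −), so H is negative definite: a local maximum.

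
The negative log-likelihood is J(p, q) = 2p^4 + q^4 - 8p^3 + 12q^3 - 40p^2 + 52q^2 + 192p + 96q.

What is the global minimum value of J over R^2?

-622

J(p,q) separates as A(p) + B(q), so its minimum is min A + min B.
A'(p) = 8(p - 4)(p - 2)(p + 3) vanishes at p ∈ {-3, 2, 4}; B'(q) = 4(q + 2)(q + 3)(q + 4) vanishes at q ∈ {-4, -3, -2}.
Local minima of A (where A''>0): A(-3)=-558, A(4)=128. Local minima of B: B(-4)=-64, B(-2)=-64.
So the global minimum of J is A(-3) + B(-4) = -558 − 64 = -622, attained at (-3, -4).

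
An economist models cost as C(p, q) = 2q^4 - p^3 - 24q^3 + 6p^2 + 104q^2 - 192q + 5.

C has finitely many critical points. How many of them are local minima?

2

C separates as a function of p plus a function of q, so ∇C=0 decouples.
∂C/∂p = -3p(p - 4) = 0 at p ∈ {0, 4}; ∂C/∂q = 8(q - 4)(q - 3)(q - 2) = 0 at q ∈ {2, 3, 4}.
The Hessian is diagonal: diag(C_pp, C_qq). Second derivatives: C_pp(0)=12, C_pp(4)=-12; C_qq(2)=16, C_qq(3)=-8, C_qq(4)=16.
Local minima occur where both diagonal entries positive: (0, 2), (0, 4). Count: 2.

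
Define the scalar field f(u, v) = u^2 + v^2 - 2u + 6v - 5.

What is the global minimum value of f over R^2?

f(u,v) separates as P(u) + Q(v) − 5, so its minimum is min P + min Q − 5.
P'(u) = 2u - 2 vanishes at u ∈ {1}; Q'(v) = 2v + 6 vanishes at v ∈ {-3}.
Local minima of P (where P''>0): P(1)=-1. Local minima of Q: Q(-3)=-9.
So the global minimum of f is P(1) + Q(-3) − 5 = -1 − 9 − 5 = -15, attained at (1, -3).

-15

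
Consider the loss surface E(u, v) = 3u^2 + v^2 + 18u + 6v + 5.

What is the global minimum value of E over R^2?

-31

E(u,v) separates as P(u) + Q(v) + 5, so its minimum is min P + min Q + 5.
P'(u) = 6u + 18 vanishes at u ∈ {-3}; Q'(v) = 2v + 6 vanishes at v ∈ {-3}.
Local minima of P (where P''>0): P(-3)=-27. Local minima of Q: Q(-3)=-9.
So the global minimum of E is P(-3) + Q(-3) + 5 = -27 − 9 + 5 = -31, attained at (-3, -3).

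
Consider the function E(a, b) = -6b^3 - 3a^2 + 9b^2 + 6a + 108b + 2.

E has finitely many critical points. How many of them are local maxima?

1

E separates as a function of a plus a function of b, so ∇E=0 decouples.
∂E/∂a = -6(a - 1) = 0 at a ∈ {1}; ∂E/∂b = -18(b - 3)(b + 2) = 0 at b ∈ {-2, 3}.
The Hessian is diagonal: diag(E_aa, E_bb). Second derivatives: E_aa(1)=-6; E_bb(-2)=90, E_bb(3)=-90.
Local maxima occur where both diagonal entries negative: (1, 3). Count: 1.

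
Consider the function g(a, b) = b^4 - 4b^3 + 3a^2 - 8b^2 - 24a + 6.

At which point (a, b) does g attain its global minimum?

g(a,b) separates as P(a) + Q(b) + 6, so its minimum is min P + min Q + 6.
P'(a) = 6a - 24 vanishes at a ∈ {4}; Q'(b) = 4b(b - 4)(b + 1) vanishes at b ∈ {-1, 0, 4}.
Local minima of P (where P''>0): P(4)=-48. Local minima of Q: Q(-1)=-3, Q(4)=-128.
So the global minimum of g is P(4) + Q(4) + 6 = -48 − 128 + 6 = -170, attained at (4, 4).

(4, 4)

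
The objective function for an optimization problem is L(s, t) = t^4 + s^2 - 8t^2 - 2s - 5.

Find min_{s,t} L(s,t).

L(s,t) separates as P(s) + Q(t) − 5, so its minimum is min P + min Q − 5.
P'(s) = 2s - 2 vanishes at s ∈ {1}; Q'(t) = 4t(t - 2)(t + 2) vanishes at t ∈ {-2, 0, 2}.
Local minima of P (where P''>0): P(1)=-1. Local minima of Q: Q(-2)=-16, Q(2)=-16.
So the global minimum of L is P(1) + Q(-2) − 5 = -1 − 16 − 5 = -22, attained at (1, -2).

-22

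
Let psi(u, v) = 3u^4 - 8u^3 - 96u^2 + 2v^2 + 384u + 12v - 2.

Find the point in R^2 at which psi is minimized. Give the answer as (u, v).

psi(u,v) separates as P(u) + Q(v) − 2, so its minimum is min P + min Q − 2.
P'(u) = 12(u - 4)(u - 2)(u + 4) vanishes at u ∈ {-4, 2, 4}; Q'(v) = 4v + 12 vanishes at v ∈ {-3}.
Local minima of P (where P''>0): P(-4)=-1792, P(4)=256. Local minima of Q: Q(-3)=-18.
So the global minimum of psi is P(-4) + Q(-3) − 2 = -1792 − 18 − 2 = -1812, attained at (-4, -3).

(-4, -3)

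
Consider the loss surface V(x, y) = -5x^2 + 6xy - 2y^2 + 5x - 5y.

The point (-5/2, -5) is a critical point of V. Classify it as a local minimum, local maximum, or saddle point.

local maximum

The Hessian of V is constant: H = [[-10, 6], [6, -4]].
det(H) = (-10)·(-4) − 6² = 4.
det(H) > 0 and tr(H) = -14 < 0, so H is negative definite and the point is a local maximum.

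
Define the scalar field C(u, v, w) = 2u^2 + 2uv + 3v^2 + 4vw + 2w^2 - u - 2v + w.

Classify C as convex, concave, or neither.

C is quadratic, so its Hessian is the constant matrix H = [[4, 2, 0], [2, 6, 4], [0, 4, 4]].
Leading principal minors: 4, 20, 16.
All positive ⇒ H ≻ 0 ⇒ convex.

convex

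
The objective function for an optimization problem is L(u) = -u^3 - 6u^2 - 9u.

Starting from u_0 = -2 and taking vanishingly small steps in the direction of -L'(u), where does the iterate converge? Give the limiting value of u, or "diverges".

-3

L'(u) = -3(u + 1)(u + 3), so L'(-2) = 3.
Gradient descent moves in the -L' direction, i.e. u is decreasing.
The nearest critical point in that direction is u = -3, where L'' = 6 > 0 (a local minimum). The iterate converges there.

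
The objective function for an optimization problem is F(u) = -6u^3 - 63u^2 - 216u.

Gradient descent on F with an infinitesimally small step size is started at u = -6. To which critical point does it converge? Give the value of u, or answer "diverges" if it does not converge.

-4

F'(u) = -18(u + 3)(u + 4), so F'(-6) = -108.
Gradient descent moves in the -F' direction, i.e. u is increasing.
The nearest critical point in that direction is u = -4, where F'' = 18 > 0 (a local minimum). The iterate converges there.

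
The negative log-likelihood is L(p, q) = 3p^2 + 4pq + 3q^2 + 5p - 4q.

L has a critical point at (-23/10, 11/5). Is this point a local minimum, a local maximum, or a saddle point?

local minimum

The Hessian of L is constant: H = [[6, 4], [4, 6]].
det(H) = 6·6 − 4² = 20.
det(H) > 0 and tr(H) = 12 > 0, so H is positive definite and the point is a local minimum.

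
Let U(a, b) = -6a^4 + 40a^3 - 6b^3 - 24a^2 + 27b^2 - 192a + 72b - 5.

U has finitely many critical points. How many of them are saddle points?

U separates as a function of a plus a function of b, so ∇U=0 decouples.
∂U/∂a = -24(a - 4)(a - 2)(a + 1) = 0 at a ∈ {-1, 2, 4}; ∂U/∂b = -18(b - 4)(b + 1) = 0 at b ∈ {-1, 4}.
The Hessian is diagonal: diag(U_aa, U_bb). Second derivatives: U_aa(-1)=-360, U_aa(2)=144, U_aa(4)=-240; U_bb(-1)=90, U_bb(4)=-90.
Saddle points occur where the two diagonal entries have opposite signs: (-1, -1), (2, 4), (4, -1). Count: 3.

3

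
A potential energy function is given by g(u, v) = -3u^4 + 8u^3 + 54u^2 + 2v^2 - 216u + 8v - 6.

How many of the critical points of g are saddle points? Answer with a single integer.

2

g separates as a function of u plus a function of v, so ∇g=0 decouples.
∂g/∂u = -12(u - 3)(u - 2)(u + 3) = 0 at u ∈ {-3, 2, 3}; ∂g/∂v = 4(v + 2) = 0 at v ∈ {-2}.
The Hessian is diagonal: diag(g_uu, g_vv). Second derivatives: g_uu(-3)=-360, g_uu(2)=60, g_uu(3)=-72; g_vv(-2)=4.
Saddle points occur where the two diagonal entries have opposite signs: (-3, -2), (3, -2). Count: 2.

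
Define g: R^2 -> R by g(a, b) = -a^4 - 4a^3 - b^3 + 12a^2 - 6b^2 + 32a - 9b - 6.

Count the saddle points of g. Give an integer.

3

g separates as a function of a plus a function of b, so ∇g=0 decouples.
∂g/∂a = -4(a - 2)(a + 1)(a + 4) = 0 at a ∈ {-4, -1, 2}; ∂g/∂b = -3(b + 1)(b + 3) = 0 at b ∈ {-3, -1}.
The Hessian is diagonal: diag(g_aa, g_bb). Second derivatives: g_aa(-4)=-72, g_aa(-1)=36, g_aa(2)=-72; g_bb(-3)=6, g_bb(-1)=-6.
Saddle points occur where the two diagonal entries have opposite signs: (-4, -3), (-1, -1), (2, -3). Count: 3.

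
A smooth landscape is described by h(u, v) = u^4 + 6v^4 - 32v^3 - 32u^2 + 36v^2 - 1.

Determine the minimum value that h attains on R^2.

-311

h(u,v) separates as P(u) + Q(v) − 1, so its minimum is min P + min Q − 1.
P'(u) = 4u(u - 4)(u + 4) vanishes at u ∈ {-4, 0, 4}; Q'(v) = 24v(v - 3)(v - 1) vanishes at v ∈ {0, 1, 3}.
Local minima of P (where P''>0): P(-4)=-256, P(4)=-256. Local minima of Q: Q(0)=0, Q(3)=-54.
So the global minimum of h is P(-4) + Q(3) − 1 = -256 − 54 − 1 = -311, attained at (-4, 3).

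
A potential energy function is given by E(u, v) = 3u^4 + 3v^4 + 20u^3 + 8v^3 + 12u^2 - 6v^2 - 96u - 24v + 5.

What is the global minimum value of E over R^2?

-75

E(u,v) separates as P(u) + Q(v) + 5, so its minimum is min P + min Q + 5.
P'(u) = 12(u - 1)(u + 2)(u + 4) vanishes at u ∈ {-4, -2, 1}; Q'(v) = 12(v - 1)(v + 1)(v + 2) vanishes at v ∈ {-2, -1, 1}.
Local minima of P (where P''>0): P(-4)=64, P(1)=-61. Local minima of Q: Q(-2)=8, Q(1)=-19.
So the global minimum of E is P(1) + Q(1) + 5 = -61 − 19 + 5 = -75, attained at (1, 1).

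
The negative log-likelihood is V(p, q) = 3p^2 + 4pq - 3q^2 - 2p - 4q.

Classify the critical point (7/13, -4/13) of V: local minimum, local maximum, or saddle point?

saddle point

The Hessian of V is constant: H = [[6, 4], [4, -6]].
det(H) = 6·(-6) − 4² = -52.
Since det(H) < 0, H is indefinite and the critical point is a saddle point.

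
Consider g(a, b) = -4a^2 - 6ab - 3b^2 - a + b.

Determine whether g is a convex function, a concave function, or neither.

concave

g is quadratic, so its Hessian is the constant matrix H = [[-8, -6], [-6, -6]].
det(H) = 12, tr(H) = -14.
det(H) > 0 and tr(H) < 0, so H is negative definite everywhere: concave.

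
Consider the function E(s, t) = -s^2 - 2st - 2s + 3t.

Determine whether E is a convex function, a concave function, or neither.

neither

E is quadratic, so its Hessian is the constant matrix H = [[-2, -2], [-2, 0]].
det(H) = -4, tr(H) = -2.
det(H) < 0, so H is indefinite: neither convex nor concave.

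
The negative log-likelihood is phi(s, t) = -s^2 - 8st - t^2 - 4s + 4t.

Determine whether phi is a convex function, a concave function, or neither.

phi is quadratic, so its Hessian is the constant matrix H = [[-2, -8], [-8, -2]].
det(H) = -60, tr(H) = -4.
det(H) < 0, so H is indefinite: neither convex nor concave.

neither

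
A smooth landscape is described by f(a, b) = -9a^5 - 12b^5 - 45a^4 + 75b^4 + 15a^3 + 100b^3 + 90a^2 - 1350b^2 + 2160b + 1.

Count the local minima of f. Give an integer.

f separates as a function of a plus a function of b, so ∇f=0 decouples.
∂f/∂a = -45a(a - 1)(a + 1)(a + 4) = 0 at a ∈ {-4, -1, 0, 1}; ∂f/∂b = -60(b - 4)(b - 3)(b - 1)(b + 3) = 0 at b ∈ {-3, 1, 3, 4}.
The Hessian is diagonal: diag(f_aa, f_bb). Second derivatives: f_aa(-4)=2700, f_aa(-1)=-270, f_aa(0)=180, f_aa(1)=-450; f_bb(-3)=10080, f_bb(1)=-1440, f_bb(3)=720, f_bb(4)=-1260.
Local minima occur where both diagonal entries positive: (-4, -3), (-4, 3), (0, -3), (0, 3). Count: 4.

4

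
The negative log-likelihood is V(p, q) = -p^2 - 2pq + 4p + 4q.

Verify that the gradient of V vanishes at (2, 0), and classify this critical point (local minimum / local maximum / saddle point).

saddle point

∇V = (-2p - 2q + 4, -2p + 4); substituting (2, 0) gives ∇V = (0, 0), so (2, 0) is indeed a critical point.
The Hessian of V is constant: H = [[-2, -2], [-2, 0]].
det(H) = (-2)·0 − (-2)² = -4.
Since det(H) < 0, H is indefinite and the critical point is a saddle point.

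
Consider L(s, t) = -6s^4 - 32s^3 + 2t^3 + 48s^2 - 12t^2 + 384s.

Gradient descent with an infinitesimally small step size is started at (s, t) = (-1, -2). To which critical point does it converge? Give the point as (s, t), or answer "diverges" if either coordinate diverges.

diverges

L is separable, so gradient descent decouples: s follows -∂L/∂s, t follows -∂L/∂t.
∂L/∂s = -24(s - 2)(s + 2)(s + 4); at s=-1 this is 216, so s decreases.
∂L/∂t = 6t(t - 4); at t=-2 this is 72, so t decreases.
The t-coordinate has no critical point in that direction and runs off to infinity.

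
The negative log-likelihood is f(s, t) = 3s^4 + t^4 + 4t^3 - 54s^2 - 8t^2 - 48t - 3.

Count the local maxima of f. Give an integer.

f separates as a function of s plus a function of t, so ∇f=0 decouples.
∂f/∂s = 12s(s - 3)(s + 3) = 0 at s ∈ {-3, 0, 3}; ∂f/∂t = 4(t - 2)(t + 2)(t + 3) = 0 at t ∈ {-3, -2, 2}.
The Hessian is diagonal: diag(f_ss, f_tt). Second derivatives: f_ss(-3)=216, f_ss(0)=-108, f_ss(3)=216; f_tt(-3)=20, f_tt(-2)=-16, f_tt(2)=80.
Local maxima occur where both diagonal entries negative: (0, -2). Count: 1.

1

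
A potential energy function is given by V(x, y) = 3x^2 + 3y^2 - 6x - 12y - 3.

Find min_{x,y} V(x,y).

V(x,y) separates as P(x) + Q(y) − 3, so its minimum is min P + min Q − 3.
P'(x) = 6x - 6 vanishes at x ∈ {1}; Q'(y) = 6y - 12 vanishes at y ∈ {2}.
Local minima of P (where P''>0): P(1)=-3. Local minima of Q: Q(2)=-12.
So the global minimum of V is P(1) + Q(2) − 3 = -3 − 12 − 3 = -18, attained at (1, 2).

-18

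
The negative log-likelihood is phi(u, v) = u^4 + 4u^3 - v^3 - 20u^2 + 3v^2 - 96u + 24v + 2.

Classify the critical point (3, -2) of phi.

The mixed partial ∂²phi/∂u∂v is 0, so the Hessian at any point is diag(phi_uu, phi_vv) = diag(4(3u^2 + 6u - 10), 6(-v + 1)).
At (3, -2): H = diag(140, 18).
Both eigenvalues are positive, so H is positive definite: a local minimum.

local minimum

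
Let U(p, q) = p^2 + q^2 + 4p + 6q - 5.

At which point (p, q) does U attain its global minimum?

U(p,q) separates as A(p) + B(q) − 5, so its minimum is min A + min B − 5.
A'(p) = 2p + 4 vanishes at p ∈ {-2}; B'(q) = 2q + 6 vanishes at q ∈ {-3}.
Local minima of A (where A''>0): A(-2)=-4. Local minima of B: B(-3)=-9.
So the global minimum of U is A(-2) + B(-3) − 5 = -4 − 9 − 5 = -18, attained at (-2, -3).

(-2, -3)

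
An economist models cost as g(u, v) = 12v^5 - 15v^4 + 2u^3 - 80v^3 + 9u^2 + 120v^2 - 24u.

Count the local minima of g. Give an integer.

2

g separates as a function of u plus a function of v, so ∇g=0 decouples.
∂g/∂u = 6(u - 1)(u + 4) = 0 at u ∈ {-4, 1}; ∂g/∂v = 60v(v - 2)(v - 1)(v + 2) = 0 at v ∈ {-2, 0, 1, 2}.
The Hessian is diagonal: diag(g_uu, g_vv). Second derivatives: g_uu(-4)=-30, g_uu(1)=30; g_vv(-2)=-1440, g_vv(0)=240, g_vv(1)=-180, g_vv(2)=480.
Local minima occur where both diagonal entries positive: (1, 0), (1, 2). Count: 2.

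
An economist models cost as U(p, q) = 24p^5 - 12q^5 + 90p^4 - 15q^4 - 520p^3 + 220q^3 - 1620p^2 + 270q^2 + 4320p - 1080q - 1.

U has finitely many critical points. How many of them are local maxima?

U separates as a function of p plus a function of q, so ∇U=0 decouples.
∂U/∂p = 120(p - 3)(p - 1)(p + 3)(p + 4) = 0 at p ∈ {-4, -3, 1, 3}; ∂U/∂q = -60(q - 3)(q - 1)(q + 2)(q + 3) = 0 at q ∈ {-3, -2, 1, 3}.
The Hessian is diagonal: diag(U_pp, U_qq). Second derivatives: U_pp(-4)=-4200, U_pp(-3)=2880, U_pp(1)=-4800, U_pp(3)=10080; U_qq(-3)=1440, U_qq(-2)=-900, U_qq(1)=1440, U_qq(3)=-3600.
Local maxima occur where both diagonal entries negative: (-4, -2), (-4, 3), (1, -2), (1, 3). Count: 4.

4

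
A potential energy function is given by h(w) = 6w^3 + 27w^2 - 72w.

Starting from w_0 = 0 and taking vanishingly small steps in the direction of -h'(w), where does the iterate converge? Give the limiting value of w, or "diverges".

1

h'(w) = 18(w - 1)(w + 4), so h'(0) = -72.
Gradient descent moves in the -h' direction, i.e. w is increasing.
The nearest critical point in that direction is w = 1, where h'' = 90 > 0 (a local minimum). The iterate converges there.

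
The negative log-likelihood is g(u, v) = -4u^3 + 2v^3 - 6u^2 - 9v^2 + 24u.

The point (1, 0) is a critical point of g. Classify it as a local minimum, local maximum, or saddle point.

local maximum

The mixed partial ∂²g/∂u∂v is 0, so the Hessian at any point is diag(g_uu, g_vv) = diag(-12(2u + 1), 6(2v - 3)).
At (1, 0): H = diag(-36, -18).
Both eigenvalues are negative, so H is negative definite: a local maximum.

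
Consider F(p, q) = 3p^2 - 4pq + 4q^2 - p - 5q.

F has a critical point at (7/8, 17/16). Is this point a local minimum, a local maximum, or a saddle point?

local minimum

The Hessian of F is constant: H = [[6, -4], [-4, 8]].
det(H) = 6·8 − (-4)² = 32.
det(H) > 0 and tr(H) = 14 > 0, so H is positive definite and the point is a local minimum.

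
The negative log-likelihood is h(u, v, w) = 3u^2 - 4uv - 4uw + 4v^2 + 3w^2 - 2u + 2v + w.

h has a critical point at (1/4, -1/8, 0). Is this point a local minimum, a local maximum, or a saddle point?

local minimum

The Hessian is constant: H = [[6, -4, -4], [-4, 8, 0], [-4, 0, 6]].
Leading principal minors: Δ₁ = 6, Δ₂ = 32, Δ₃ = 64.
All leading minors are positive, so H is positive definite: a local minimum.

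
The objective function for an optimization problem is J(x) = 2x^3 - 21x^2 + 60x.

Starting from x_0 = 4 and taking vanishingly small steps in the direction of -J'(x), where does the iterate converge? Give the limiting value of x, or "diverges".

J'(x) = 6(x - 5)(x - 2), so J'(4) = -12.
Gradient descent moves in the -J' direction, i.e. x is increasing.
The nearest critical point in that direction is x = 5, where J'' = 18 > 0 (a local minimum). The iterate converges there.

5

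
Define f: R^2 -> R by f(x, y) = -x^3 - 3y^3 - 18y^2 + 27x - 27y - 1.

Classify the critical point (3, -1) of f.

The mixed partial ∂²f/∂x∂y is 0, so the Hessian at any point is diag(f_xx, f_yy) = diag(-6x, -18(y + 2)).
At (3, -1): H = diag(-18, -18).
Both eigenvalues are negative, so H is negative definite: a local maximum.

local maximum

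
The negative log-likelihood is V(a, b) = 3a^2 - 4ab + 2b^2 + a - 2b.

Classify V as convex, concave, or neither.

V is quadratic, so its Hessian is the constant matrix H = [[6, -4], [-4, 4]].
det(H) = 8, tr(H) = 10.
det(H) > 0 and tr(H) > 0, so H is positive definite everywhere: convex.

convex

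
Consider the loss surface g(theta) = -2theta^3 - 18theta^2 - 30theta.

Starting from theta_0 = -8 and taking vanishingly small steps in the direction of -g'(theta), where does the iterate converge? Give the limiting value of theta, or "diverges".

g'(theta) = -6(theta + 1)(theta + 5), so g'(-8) = -126.
Gradient descent moves in the -g' direction, i.e. theta is increasing.
The nearest critical point in that direction is theta = -5, where g'' = 24 > 0 (a local minimum). The iterate converges there.

-5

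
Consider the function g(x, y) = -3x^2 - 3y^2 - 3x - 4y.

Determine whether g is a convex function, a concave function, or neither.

g is quadratic, so its Hessian is the constant matrix H = [[-6, 0], [0, -6]].
det(H) = 36, tr(H) = -12.
det(H) > 0 and tr(H) < 0, so H is negative definite everywhere: concave.

concave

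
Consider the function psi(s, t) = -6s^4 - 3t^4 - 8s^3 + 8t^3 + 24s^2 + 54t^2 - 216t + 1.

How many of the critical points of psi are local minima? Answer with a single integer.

psi separates as a function of s plus a function of t, so ∇psi=0 decouples.
∂psi/∂s = -24s(s - 1)(s + 2) = 0 at s ∈ {-2, 0, 1}; ∂psi/∂t = -12(t - 3)(t - 2)(t + 3) = 0 at t ∈ {-3, 2, 3}.
The Hessian is diagonal: diag(psi_ss, psi_tt). Second derivatives: psi_ss(-2)=-144, psi_ss(0)=48, psi_ss(1)=-72; psi_tt(-3)=-360, psi_tt(2)=60, psi_tt(3)=-72.
Local minima occur where both diagonal entries positive: (0, 2). Count: 1.

1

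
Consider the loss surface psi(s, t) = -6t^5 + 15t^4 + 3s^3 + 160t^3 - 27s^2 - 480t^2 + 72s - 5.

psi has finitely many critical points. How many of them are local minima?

psi separates as a function of s plus a function of t, so ∇psi=0 decouples.
∂psi/∂s = 9(s - 4)(s - 2) = 0 at s ∈ {2, 4}; ∂psi/∂t = -30t(t - 4)(t - 2)(t + 4) = 0 at t ∈ {-4, 0, 2, 4}.
The Hessian is diagonal: diag(psi_ss, psi_tt). Second derivatives: psi_ss(2)=-18, psi_ss(4)=18; psi_tt(-4)=5760, psi_tt(0)=-960, psi_tt(2)=720, psi_tt(4)=-1920.
Local minima occur where both diagonal entries positive: (4, -4), (4, 2). Count: 2.

2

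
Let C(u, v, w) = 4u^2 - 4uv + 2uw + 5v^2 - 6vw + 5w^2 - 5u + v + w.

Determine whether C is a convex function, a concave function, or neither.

convex

C is quadratic, so its Hessian is the constant matrix H = [[8, -4, 2], [-4, 10, -6], [2, -6, 10]].
Leading principal minors: 8, 64, 408.
All positive ⇒ H ≻ 0 ⇒ convex.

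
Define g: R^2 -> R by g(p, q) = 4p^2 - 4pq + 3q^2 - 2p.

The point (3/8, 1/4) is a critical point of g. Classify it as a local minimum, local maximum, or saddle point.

The Hessian of g is constant: H = [[8, -4], [-4, 6]].
det(H) = 8·6 − (-4)² = 32.
det(H) > 0 and tr(H) = 14 > 0, so H is positive definite and the point is a local minimum.

local minimum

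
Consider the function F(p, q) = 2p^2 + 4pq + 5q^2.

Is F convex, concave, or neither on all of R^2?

convex

F is quadratic, so its Hessian is the constant matrix H = [[4, 4], [4, 10]].
det(H) = 24, tr(H) = 14.
det(H) > 0 and tr(H) > 0, so H is positive definite everywhere: convex.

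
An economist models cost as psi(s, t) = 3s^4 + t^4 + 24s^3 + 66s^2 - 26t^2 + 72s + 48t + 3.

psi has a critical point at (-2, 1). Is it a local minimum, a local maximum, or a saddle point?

The mixed partial ∂²psi/∂s∂t is 0, so the Hessian at any point is diag(psi_ss, psi_tt) = diag(12(3s^2 + 12s + 11), 4(3t^2 - 13)).
At (-2, 1): H = diag(-12, -40).
Both eigenvalues are negative, so H is negative definite: a local maximum.

local maximum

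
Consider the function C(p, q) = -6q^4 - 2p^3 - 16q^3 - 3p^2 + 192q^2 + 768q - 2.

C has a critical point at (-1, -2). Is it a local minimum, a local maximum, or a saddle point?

The mixed partial ∂²C/∂p∂q is 0, so the Hessian at any point is diag(C_pp, C_qq) = diag(-6(2p + 1), 24(-3q^2 - 4q + 16)).
At (-1, -2): H = diag(6, 288).
Both eigenvalues are positive, so H is positive definite: a local minimum.

local minimum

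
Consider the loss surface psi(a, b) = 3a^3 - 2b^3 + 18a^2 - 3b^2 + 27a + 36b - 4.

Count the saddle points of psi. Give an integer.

2

psi separates as a function of a plus a function of b, so ∇psi=0 decouples.
∂psi/∂a = 9(a + 1)(a + 3) = 0 at a ∈ {-3, -1}; ∂psi/∂b = -6(b - 2)(b + 3) = 0 at b ∈ {-3, 2}.
The Hessian is diagonal: diag(psi_aa, psi_bb). Second derivatives: psi_aa(-3)=-18, psi_aa(-1)=18; psi_bb(-3)=30, psi_bb(2)=-30.
Saddle points occur where the two diagonal entries have opposite signs: (-3, -3), (-1, 2). Count: 2.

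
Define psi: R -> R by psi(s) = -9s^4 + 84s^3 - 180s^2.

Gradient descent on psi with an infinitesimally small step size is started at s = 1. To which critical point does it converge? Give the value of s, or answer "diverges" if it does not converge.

psi'(s) = -36s(s - 5)(s - 2), so psi'(1) = -144.
Gradient descent moves in the -psi' direction, i.e. s is increasing.
The nearest critical point in that direction is s = 2, where psi'' = 216 > 0 (a local minimum). The iterate converges there.

2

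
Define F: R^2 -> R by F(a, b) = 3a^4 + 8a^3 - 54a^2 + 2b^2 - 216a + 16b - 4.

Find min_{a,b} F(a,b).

F(a,b) separates as P(a) + Q(b) − 4, so its minimum is min P + min Q − 4.
P'(a) = 12(a - 3)(a + 2)(a + 3) vanishes at a ∈ {-3, -2, 3}; Q'(b) = 4b + 16 vanishes at b ∈ {-4}.
Local minima of P (where P''>0): P(-3)=189, P(3)=-675. Local minima of Q: Q(-4)=-32.
So the global minimum of F is P(3) + Q(-4) − 4 = -675 − 32 − 4 = -711, attained at (3, -4).

-711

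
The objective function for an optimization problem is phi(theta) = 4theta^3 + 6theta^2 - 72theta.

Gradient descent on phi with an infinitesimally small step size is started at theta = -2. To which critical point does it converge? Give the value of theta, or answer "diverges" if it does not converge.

2

phi'(theta) = 12(theta - 2)(theta + 3), so phi'(-2) = -48.
Gradient descent moves in the -phi' direction, i.e. theta is increasing.
The nearest critical point in that direction is theta = 2, where phi'' = 60 > 0 (a local minimum). The iterate converges there.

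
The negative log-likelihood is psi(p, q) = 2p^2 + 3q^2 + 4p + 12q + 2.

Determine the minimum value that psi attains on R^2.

psi(p,q) separates as A(p) + B(q) + 2, so its minimum is min A + min B + 2.
A'(p) = 4p + 4 vanishes at p ∈ {-1}; B'(q) = 6q + 12 vanishes at q ∈ {-2}.
Local minima of A (where A''>0): A(-1)=-2. Local minima of B: B(-2)=-12.
So the global minimum of psi is A(-1) + B(-2) + 2 = -2 − 12 + 2 = -12, attained at (-1, -2).

-12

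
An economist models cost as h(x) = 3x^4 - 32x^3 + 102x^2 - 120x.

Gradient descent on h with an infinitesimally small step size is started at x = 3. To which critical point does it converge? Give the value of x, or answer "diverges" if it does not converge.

5

h'(x) = 12(x - 5)(x - 2)(x - 1), so h'(3) = -48.
Gradient descent moves in the -h' direction, i.e. x is increasing.
The nearest critical point in that direction is x = 5, where h'' = 144 > 0 (a local minimum). The iterate converges there.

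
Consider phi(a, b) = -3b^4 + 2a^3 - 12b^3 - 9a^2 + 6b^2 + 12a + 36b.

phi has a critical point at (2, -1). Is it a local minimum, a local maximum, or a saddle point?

The mixed partial ∂²phi/∂a∂b is 0, so the Hessian at any point is diag(phi_aa, phi_bb) = diag(6(2a - 3), 12(-3b^2 - 6b + 1)).
At (2, -1): H = diag(6, 48).
Both eigenvalues are positive, so H is positive definite: a local minimum.

local minimum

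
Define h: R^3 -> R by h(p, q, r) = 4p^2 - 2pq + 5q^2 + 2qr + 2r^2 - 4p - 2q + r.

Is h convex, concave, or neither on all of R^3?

convex

h is quadratic, so its Hessian is the constant matrix H = [[8, -2, 0], [-2, 10, 2], [0, 2, 4]].
Leading principal minors: 8, 76, 272.
All positive ⇒ H ≻ 0 ⇒ convex.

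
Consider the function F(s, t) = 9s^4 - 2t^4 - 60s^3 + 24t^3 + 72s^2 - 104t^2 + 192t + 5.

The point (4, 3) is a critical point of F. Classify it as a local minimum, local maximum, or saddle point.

The mixed partial ∂²F/∂s∂t is 0, so the Hessian at any point is diag(F_ss, F_tt) = diag(36(3s^2 - 10s + 4), 8(-3t^2 + 18t - 26)).
At (4, 3): H = diag(432, 8).
Both eigenvalues are positive, so H is positive definite: a local minimum.

local minimum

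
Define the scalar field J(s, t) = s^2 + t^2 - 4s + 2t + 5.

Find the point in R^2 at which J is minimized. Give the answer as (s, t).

(2, -1)

J(s,t) separates as P(s) + Q(t) + 5, so its minimum is min P + min Q + 5.
P'(s) = 2s - 4 vanishes at s ∈ {2}; Q'(t) = 2(t + 1) vanishes at t ∈ {-1}.
Local minima of P (where P''>0): P(2)=-4. Local minima of Q: Q(-1)=-1.
So the global minimum of J is P(2) + Q(-1) + 5 = -4 − 1 + 5 = 0, attained at (2, -1).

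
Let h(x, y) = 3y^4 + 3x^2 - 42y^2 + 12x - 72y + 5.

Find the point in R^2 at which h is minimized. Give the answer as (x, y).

h(x,y) separates as P(x) + Q(y) + 5, so its minimum is min P + min Q + 5.
P'(x) = 6x + 12 vanishes at x ∈ {-2}; Q'(y) = 12(y - 3)(y + 1)(y + 2) vanishes at y ∈ {-2, -1, 3}.
Local minima of P (where P''>0): P(-2)=-12. Local minima of Q: Q(-2)=24, Q(3)=-351.
So the global minimum of h is P(-2) + Q(3) + 5 = -12 − 351 + 5 = -358, attained at (-2, 3).

(-2, 3)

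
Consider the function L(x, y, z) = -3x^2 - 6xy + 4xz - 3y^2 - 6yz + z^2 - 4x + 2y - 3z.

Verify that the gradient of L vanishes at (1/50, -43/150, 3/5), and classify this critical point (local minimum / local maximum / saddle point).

saddle point

∇L = (-6x - 6y + 4z - 4, -6x - 6y - 6z + 2, 4x - 6y + 2z - 3); substituting (1/50, -43/150, 3/5) gives ∇L = (0, 0, 0), so (1/50, -43/150, 3/5) is indeed a critical point.
The Hessian is constant: H = [[-6, -6, 4], [-6, -6, -6], [4, -6, 2]].
Leading principal minors: Δ₁ = -6, Δ₂ = 0, Δ₃ = 600.
The minors fit neither the all-positive nor the alternating-sign pattern, so H is indefinite: a saddle point.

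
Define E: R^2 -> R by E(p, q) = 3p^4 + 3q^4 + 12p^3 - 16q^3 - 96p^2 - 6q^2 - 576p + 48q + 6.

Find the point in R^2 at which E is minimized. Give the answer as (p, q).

E(p,q) separates as A(p) + B(q) + 6, so its minimum is min A + min B + 6.
A'(p) = 12(p - 4)(p + 3)(p + 4) vanishes at p ∈ {-4, -3, 4}; B'(q) = 12(q - 4)(q - 1)(q + 1) vanishes at q ∈ {-1, 1, 4}.
Local minima of A (where A''>0): A(-4)=768, A(4)=-2304. Local minima of B: B(-1)=-35, B(4)=-160.
So the global minimum of E is A(4) + B(4) + 6 = -2304 − 160 + 6 = -2458, attained at (4, 4).

(4, 4)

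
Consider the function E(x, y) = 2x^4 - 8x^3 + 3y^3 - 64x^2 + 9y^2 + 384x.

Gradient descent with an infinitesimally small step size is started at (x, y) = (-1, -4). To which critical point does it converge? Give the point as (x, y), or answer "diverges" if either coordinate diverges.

diverges

E is separable, so gradient descent decouples: x follows -∂E/∂x, y follows -∂E/∂y.
∂E/∂x = 8(x - 4)(x - 3)(x + 4); at x=-1 this is 480, so x decreases.
∂E/∂y = 9y(y + 2); at y=-4 this is 72, so y decreases.
The y-coordinate has no critical point in that direction and runs off to infinity.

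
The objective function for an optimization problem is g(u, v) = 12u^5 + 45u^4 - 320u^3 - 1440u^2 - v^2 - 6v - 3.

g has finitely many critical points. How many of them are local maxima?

2

g separates as a function of u plus a function of v, so ∇g=0 decouples.
∂g/∂u = 60u(u - 4)(u + 3)(u + 4) = 0 at u ∈ {-4, -3, 0, 4}; ∂g/∂v = -2(v + 3) = 0 at v ∈ {-3}.
The Hessian is diagonal: diag(g_uu, g_vv). Second derivatives: g_uu(-4)=-1920, g_uu(-3)=1260, g_uu(0)=-2880, g_uu(4)=13440; g_vv(-3)=-2.
Local maxima occur where both diagonal entries negative: (-4, -3), (0, -3). Count: 2.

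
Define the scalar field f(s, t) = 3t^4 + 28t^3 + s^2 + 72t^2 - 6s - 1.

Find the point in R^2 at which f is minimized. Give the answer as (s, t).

f(s,t) separates as P(s) + Q(t) − 1, so its minimum is min P + min Q − 1.
P'(s) = 2s - 6 vanishes at s ∈ {3}; Q'(t) = 12t(t + 3)(t + 4) vanishes at t ∈ {-4, -3, 0}.
Local minima of P (where P''>0): P(3)=-9. Local minima of Q: Q(-4)=128, Q(0)=0.
So the global minimum of f is P(3) + Q(0) − 1 = -9 + 0 − 1 = -10, attained at (3, 0).

(3, 0)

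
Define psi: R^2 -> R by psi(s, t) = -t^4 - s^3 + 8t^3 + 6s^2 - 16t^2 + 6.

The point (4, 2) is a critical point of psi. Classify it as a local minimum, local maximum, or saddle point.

saddle point

The mixed partial ∂²psi/∂s∂t is 0, so the Hessian at any point is diag(psi_ss, psi_tt) = diag(6(-s + 2), 4(-3t^2 + 12t - 8)).
At (4, 2): H = diag(-12, 16).
The eigenvalues have opposite signs, so H is indefinite: a saddle point.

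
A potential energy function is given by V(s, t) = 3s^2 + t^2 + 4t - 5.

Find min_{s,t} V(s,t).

V(s,t) separates as P(s) + Q(t) − 5, so its minimum is min P + min Q − 5.
P'(s) = 6s vanishes at s ∈ {0}; Q'(t) = 2(t + 2) vanishes at t ∈ {-2}.
Local minima of P (where P''>0): P(0)=0. Local minima of Q: Q(-2)=-4.
So the global minimum of V is P(0) + Q(-2) − 5 = 0 − 4 − 5 = -9, attained at (0, -2).

-9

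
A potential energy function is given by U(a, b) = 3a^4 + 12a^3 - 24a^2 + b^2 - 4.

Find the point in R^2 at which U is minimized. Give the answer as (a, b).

(-4, 0)

U(a,b) separates as P(a) + Q(b) − 4, so its minimum is min P + min Q − 4.
P'(a) = 12a(a - 1)(a + 4) vanishes at a ∈ {-4, 0, 1}; Q'(b) = 2b vanishes at b ∈ {0}.
Local minima of P (where P''>0): P(-4)=-384, P(1)=-9. Local minima of Q: Q(0)=0.
So the global minimum of U is P(-4) + Q(0) − 4 = -384 + 0 − 4 = -388, attained at (-4, 0).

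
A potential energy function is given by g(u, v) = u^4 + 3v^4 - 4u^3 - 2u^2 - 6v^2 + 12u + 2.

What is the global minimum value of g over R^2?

-10

g(u,v) separates as P(u) + Q(v) + 2, so its minimum is min P + min Q + 2.
P'(u) = 4(u - 3)(u - 1)(u + 1) vanishes at u ∈ {-1, 1, 3}; Q'(v) = 12v(v - 1)(v + 1) vanishes at v ∈ {-1, 0, 1}.
Local minima of P (where P''>0): P(-1)=-9, P(3)=-9. Local minima of Q: Q(-1)=-3, Q(1)=-3.
So the global minimum of g is P(-1) + Q(-1) + 2 = -9 − 3 + 2 = -10, attained at (-1, -1).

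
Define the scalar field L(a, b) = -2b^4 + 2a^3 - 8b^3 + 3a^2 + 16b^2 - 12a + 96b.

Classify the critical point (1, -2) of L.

local minimum

The mixed partial ∂²L/∂a∂b is 0, so the Hessian at any point is diag(L_aa, L_bb) = diag(6(2a + 1), 8(-3b^2 - 6b + 4)).
At (1, -2): H = diag(18, 32).
Both eigenvalues are positive, so H is positive definite: a local minimum.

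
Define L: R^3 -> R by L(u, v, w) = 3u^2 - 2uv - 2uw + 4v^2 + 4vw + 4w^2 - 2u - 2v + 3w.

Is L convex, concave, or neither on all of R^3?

L is quadratic, so its Hessian is the constant matrix H = [[6, -2, -2], [-2, 8, 4], [-2, 4, 8]].
Leading principal minors: 6, 44, 256.
All positive ⇒ H ≻ 0 ⇒ convex.

convex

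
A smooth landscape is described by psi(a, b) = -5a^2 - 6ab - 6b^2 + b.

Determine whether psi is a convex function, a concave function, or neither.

concave

psi is quadratic, so its Hessian is the constant matrix H = [[-10, -6], [-6, -12]].
det(H) = 84, tr(H) = -22.
det(H) > 0 and tr(H) < 0, so H is negative definite everywhere: concave.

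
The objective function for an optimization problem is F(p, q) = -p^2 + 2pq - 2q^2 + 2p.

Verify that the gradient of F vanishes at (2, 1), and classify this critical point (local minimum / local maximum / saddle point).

local maximum

∇F = (-2p + 2q + 2, 2p - 4q); substituting (2, 1) gives ∇F = (0, 0), so (2, 1) is indeed a critical point.
The Hessian of F is constant: H = [[-2, 2], [2, -4]].
det(H) = (-2)·(-4) − 2² = 4.
det(H) > 0 and tr(H) = -6 < 0, so H is negative definite and the point is a local maximum.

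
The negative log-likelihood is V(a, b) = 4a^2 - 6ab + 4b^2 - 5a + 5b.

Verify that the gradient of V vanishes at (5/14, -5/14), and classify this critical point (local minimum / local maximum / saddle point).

∇V = (8a - 6b - 5, -6a + 8b + 5); substituting (5/14, -5/14) gives ∇V = (0, 0), so (5/14, -5/14) is indeed a critical point.
The Hessian of V is constant: H = [[8, -6], [-6, 8]].
det(H) = 8·8 − (-6)² = 28.
det(H) > 0 and tr(H) = 16 > 0, so H is positive definite and the point is a local minimum.

local minimum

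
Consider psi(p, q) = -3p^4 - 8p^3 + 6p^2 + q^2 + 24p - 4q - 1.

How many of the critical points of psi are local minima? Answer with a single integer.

psi separates as a function of p plus a function of q, so ∇psi=0 decouples.
∂psi/∂p = -12(p - 1)(p + 1)(p + 2) = 0 at p ∈ {-2, -1, 1}; ∂psi/∂q = 2(q - 2) = 0 at q ∈ {2}.
The Hessian is diagonal: diag(psi_pp, psi_qq). Second derivatives: psi_pp(-2)=-36, psi_pp(-1)=24, psi_pp(1)=-72; psi_qq(2)=2.
Local minima occur where both diagonal entries positive: (-1, 2). Count: 1.

1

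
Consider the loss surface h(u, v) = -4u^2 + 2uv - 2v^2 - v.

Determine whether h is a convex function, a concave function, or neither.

h is quadratic, so its Hessian is the constant matrix H = [[-8, 2], [2, -4]].
det(H) = 28, tr(H) = -12.
det(H) > 0 and tr(H) < 0, so H is negative definite everywhere: concave.

concave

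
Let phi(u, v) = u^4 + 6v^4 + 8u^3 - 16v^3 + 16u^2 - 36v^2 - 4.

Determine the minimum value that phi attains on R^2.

-274

phi(u,v) separates as P(u) + Q(v) − 4, so its minimum is min P + min Q − 4.
P'(u) = 4u(u + 2)(u + 4) vanishes at u ∈ {-4, -2, 0}; Q'(v) = 24v(v - 3)(v + 1) vanishes at v ∈ {-1, 0, 3}.
Local minima of P (where P''>0): P(-4)=0, P(0)=0. Local minima of Q: Q(-1)=-14, Q(3)=-270.
So the global minimum of phi is P(-4) + Q(3) − 4 = 0 − 270 − 4 = -274, attained at (-4, 3).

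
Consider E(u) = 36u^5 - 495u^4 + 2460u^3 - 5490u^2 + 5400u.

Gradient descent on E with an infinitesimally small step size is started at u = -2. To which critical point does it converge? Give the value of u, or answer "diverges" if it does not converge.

E'(u) = 180(u - 5)(u - 3)(u - 2)(u - 1), so E'(-2) = 75600.
Gradient descent moves in the -E' direction, i.e. u is decreasing.
There is no critical point below u=-2, and E' keeps the same sign, so the iterate runs off to −∞.

diverges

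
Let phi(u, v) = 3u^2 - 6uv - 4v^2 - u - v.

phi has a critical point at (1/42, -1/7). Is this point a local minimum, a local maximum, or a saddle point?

saddle point

The Hessian of phi is constant: H = [[6, -6], [-6, -8]].
det(H) = 6·(-8) − (-6)² = -84.
Since det(H) < 0, H is indefinite and the critical point is a saddle point.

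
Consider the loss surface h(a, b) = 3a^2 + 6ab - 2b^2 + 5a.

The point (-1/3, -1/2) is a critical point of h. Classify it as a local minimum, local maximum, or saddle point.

The Hessian of h is constant: H = [[6, 6], [6, -4]].
det(H) = 6·(-4) − 6² = -60.
Since det(H) < 0, H is indefinite and the critical point is a saddle point.

saddle point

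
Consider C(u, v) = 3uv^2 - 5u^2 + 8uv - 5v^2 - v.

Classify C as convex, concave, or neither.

The term 3uv^2 is cubic, so the Hessian is not constant.
∂²C/∂v² = 6u - 10, which takes both signs as u varies (negative for sufficiently negative u). A diagonal entry of the Hessian changing sign means the Hessian is neither positive- nor negative-semidefinite on all of R^2.

neither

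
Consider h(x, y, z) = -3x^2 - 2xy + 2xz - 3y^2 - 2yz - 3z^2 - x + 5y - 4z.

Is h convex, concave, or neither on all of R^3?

h is quadratic, so its Hessian is the constant matrix H = [[-6, -2, 2], [-2, -6, -2], [2, -2, -6]].
Leading principal minors: -6, 32, -128.
Signs alternate −, +, − ⇒ H ≺ 0 ⇒ concave.

concave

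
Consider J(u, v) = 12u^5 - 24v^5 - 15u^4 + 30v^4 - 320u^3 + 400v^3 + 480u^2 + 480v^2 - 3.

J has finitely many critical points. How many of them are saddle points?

8

J separates as a function of u plus a function of v, so ∇J=0 decouples.
∂J/∂u = 60u(u - 4)(u - 1)(u + 4) = 0 at u ∈ {-4, 0, 1, 4}; ∂J/∂v = -120v(v - 4)(v + 1)(v + 2) = 0 at v ∈ {-2, -1, 0, 4}.
The Hessian is diagonal: diag(J_uu, J_vv). Second derivatives: J_uu(-4)=-9600, J_uu(0)=960, J_uu(1)=-900, J_uu(4)=5760; J_vv(-2)=1440, J_vv(-1)=-600, J_vv(0)=960, J_vv(4)=-14400.
Saddle points occur where the two diagonal entries have opposite signs: (-4, -2), (-4, 0), (0, -1), (0, 4), (1, -2), (1, 0), (4, -1), (4, 4). Count: 8.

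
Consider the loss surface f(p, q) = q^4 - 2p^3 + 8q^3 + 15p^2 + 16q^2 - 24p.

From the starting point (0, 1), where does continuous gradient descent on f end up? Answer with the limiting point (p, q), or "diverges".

f is separable, so gradient descent decouples: p follows -∂f/∂p, q follows -∂f/∂q.
∂f/∂p = -6(p - 4)(p - 1); at p=0 this is -24, so p increases.
∂f/∂q = 4q(q + 2)(q + 4); at q=1 this is 60, so q decreases.
p converges to its nearest critical value 1 (a local min of the p-part); q converges to 0. The iterate converges to (1, 0).

(1, 0)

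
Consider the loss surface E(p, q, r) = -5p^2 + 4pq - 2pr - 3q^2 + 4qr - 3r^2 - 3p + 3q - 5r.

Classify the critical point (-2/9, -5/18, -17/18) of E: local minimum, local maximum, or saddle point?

The Hessian is constant: H = [[-10, 4, -2], [4, -6, 4], [-2, 4, -6]].
Leading principal minors: Δ₁ = -10, Δ₂ = 44, Δ₃ = -144.
The minors alternate sign starting negative (−, +, −), so H is negative definite: a local maximum.

local maximum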